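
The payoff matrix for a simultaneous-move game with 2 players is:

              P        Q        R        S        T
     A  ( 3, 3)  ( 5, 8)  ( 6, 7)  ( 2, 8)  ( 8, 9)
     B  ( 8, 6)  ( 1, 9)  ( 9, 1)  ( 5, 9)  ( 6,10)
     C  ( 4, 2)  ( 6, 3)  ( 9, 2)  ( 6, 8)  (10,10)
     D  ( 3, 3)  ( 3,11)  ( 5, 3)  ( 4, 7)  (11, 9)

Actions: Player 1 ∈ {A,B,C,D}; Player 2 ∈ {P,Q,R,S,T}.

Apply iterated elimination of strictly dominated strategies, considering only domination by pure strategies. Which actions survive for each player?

Remaining: P1:{C,D} P2:{Q,T}

P1 drop A (C beats it: P:4>3 Q:6>5 R:9>6 S:6>2 T:10>8)
P2 drop P (Q beats it: B:9>6 C:3>2 D:11>3)
P2 drop R (Q beats it: B:9>1 C:3>2 D:11>3)
P1 drop B (C beats it: Q:6>1 S:6>5 T:10>6)
P2 drop S (T beats it: C:10>8 D:9>7)
P1→{C,D} P2→{Q,T}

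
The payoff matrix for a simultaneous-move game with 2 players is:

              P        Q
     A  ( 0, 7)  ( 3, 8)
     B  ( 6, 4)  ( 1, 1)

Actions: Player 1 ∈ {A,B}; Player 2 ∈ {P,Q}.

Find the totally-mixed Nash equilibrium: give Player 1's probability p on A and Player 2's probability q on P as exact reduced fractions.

(p,q) = (3/4, 1/4)

P1 indiff ⇒ q·0+(1-q)·3 = q·6+(1-q)·1 ⇒ q(-6) = (1-q)(-2) ⇒ q = 1/4
P2 indiff ⇒ p·7+(1-p)·4 = p·8+(1-p)·1 ⇒ p(-1) = (1-p)(-3) ⇒ p = 3/4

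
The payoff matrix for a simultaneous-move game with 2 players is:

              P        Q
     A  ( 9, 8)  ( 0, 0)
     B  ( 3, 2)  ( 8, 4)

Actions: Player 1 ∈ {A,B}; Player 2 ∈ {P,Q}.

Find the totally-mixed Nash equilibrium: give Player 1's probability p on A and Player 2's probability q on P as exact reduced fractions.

p=1/5, q=4/7

P1 indiff ⇒ q·9+(1-q)·0 = q·3+(1-q)·8 ⇒ q(6) = (1-q)(8) ⇒ q = 4/7
P2 indiff ⇒ p·8+(1-p)·2 = p·0+(1-p)·4 ⇒ p(8) = (1-p)(2) ⇒ p = 1/5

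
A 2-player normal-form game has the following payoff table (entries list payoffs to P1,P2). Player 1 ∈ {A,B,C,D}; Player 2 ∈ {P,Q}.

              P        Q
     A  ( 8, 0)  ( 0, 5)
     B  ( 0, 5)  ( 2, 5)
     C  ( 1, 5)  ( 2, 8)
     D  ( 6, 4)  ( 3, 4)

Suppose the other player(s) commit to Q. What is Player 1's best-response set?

u_1(A vs Q) = 0
u_1(B vs Q) = 2
u_1(C vs Q) = 2
u_1(D vs Q) = 3
max payoff 3 at {D}

P1 best: {D}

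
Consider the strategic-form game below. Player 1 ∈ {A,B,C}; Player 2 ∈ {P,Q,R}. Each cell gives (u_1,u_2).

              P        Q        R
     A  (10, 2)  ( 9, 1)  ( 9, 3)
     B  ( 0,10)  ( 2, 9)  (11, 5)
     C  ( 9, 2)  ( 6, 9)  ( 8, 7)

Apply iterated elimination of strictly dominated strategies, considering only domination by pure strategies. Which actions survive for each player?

P1 drop C (A beats it: P:10>9 Q:9>6 R:9>8)
P2 drop Q (P beats it: A:2>1 B:10>9)
P1→{A,B} P2→{P,R}

IESDS → P1:{A,B} P2:{P,R}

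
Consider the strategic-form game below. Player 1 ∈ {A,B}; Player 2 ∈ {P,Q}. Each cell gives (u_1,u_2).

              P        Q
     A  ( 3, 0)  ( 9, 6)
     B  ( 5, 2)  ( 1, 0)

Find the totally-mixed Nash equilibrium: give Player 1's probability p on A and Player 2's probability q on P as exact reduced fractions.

P1 indiff ⇒ q·3+(1-q)·9 = q·5+(1-q)·1 ⇒ q(-2) = (1-q)(-8) ⇒ q = 4/5
P2 indiff ⇒ p·0+(1-p)·2 = p·6+(1-p)·0 ⇒ p(-6) = (1-p)(-2) ⇒ p = 1/4

(p,q) = (1/4, 4/5)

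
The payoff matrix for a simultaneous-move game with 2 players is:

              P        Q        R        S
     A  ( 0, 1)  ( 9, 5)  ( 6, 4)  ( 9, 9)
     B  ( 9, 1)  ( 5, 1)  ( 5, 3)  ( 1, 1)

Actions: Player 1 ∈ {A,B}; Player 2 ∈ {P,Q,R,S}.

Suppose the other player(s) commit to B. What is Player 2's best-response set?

u_2(P vs B) = 1
u_2(Q vs B) = 1
u_2(R vs B) = 3
u_2(S vs B) = 1
max payoff 3 at {R}

argmax u_2 = {R}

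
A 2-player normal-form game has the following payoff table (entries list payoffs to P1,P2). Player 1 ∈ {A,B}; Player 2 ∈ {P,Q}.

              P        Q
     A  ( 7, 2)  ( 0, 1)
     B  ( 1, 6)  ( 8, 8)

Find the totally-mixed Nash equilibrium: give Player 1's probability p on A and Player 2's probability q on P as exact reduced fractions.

p=2/3, q=4/7

P1 indiff ⇒ q·7+(1-q)·0 = q·1+(1-q)·8 ⇒ q(6) = (1-q)(8) ⇒ q = 4/7
P2 indiff ⇒ p·2+(1-p)·6 = p·1+(1-p)·8 ⇒ p(1) = (1-p)(2) ⇒ p = 2/3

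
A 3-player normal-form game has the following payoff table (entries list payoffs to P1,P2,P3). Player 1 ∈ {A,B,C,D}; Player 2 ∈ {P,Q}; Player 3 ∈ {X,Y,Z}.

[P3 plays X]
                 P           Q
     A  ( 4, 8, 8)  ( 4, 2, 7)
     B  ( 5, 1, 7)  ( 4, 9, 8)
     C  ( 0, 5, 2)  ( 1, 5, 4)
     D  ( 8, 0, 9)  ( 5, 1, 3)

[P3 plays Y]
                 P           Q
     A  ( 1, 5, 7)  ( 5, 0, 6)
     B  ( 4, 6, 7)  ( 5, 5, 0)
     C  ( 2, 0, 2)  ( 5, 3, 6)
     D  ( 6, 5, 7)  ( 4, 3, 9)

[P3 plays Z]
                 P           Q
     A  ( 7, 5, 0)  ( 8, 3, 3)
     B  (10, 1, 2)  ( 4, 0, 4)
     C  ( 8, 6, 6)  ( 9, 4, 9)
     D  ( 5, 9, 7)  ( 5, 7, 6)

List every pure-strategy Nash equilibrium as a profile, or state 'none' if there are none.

PSNE: ∅

(A,P,X): not NE [P1→D gives 8>4]
(A,P,Y): not NE [P1→D gives 6>1; P3→X gives 8>7]
(A,P,Z): not NE [P1→B gives 10>7; P3→X gives 8>0]
(A,Q,X): not NE [P1→D gives 5>4; P2→P gives 8>2]
(A,Q,Y): not NE [P2→P gives 5>0; P3→X gives 7>6]
(A,Q,Z): not NE [P1→C gives 9>8; P2→P gives 5>3; P3→X gives 7>3]
(B,P,X): not NE [P1→D gives 8>5; P2→Q gives 9>1]
(B,P,Y): not NE [P1→D gives 6>4]
(B,P,Z): not NE [P3→Y gives 7>2]
(B,Q,X): not NE [P1→D gives 5>4]
(B,Q,Y): not NE [P2→P gives 6>5; P3→X gives 8>0]
(B,Q,Z): not NE [P1→C gives 9>4; P2→P gives 1>0; P3→X gives 8>4]
(C,P,X): not NE [P1→D gives 8>0; P3→Z gives 6>2]
(C,P,Y): not NE [P1→D gives 6>2; P2→Q gives 3>0; P3→Z gives 6>2]
(C,P,Z): not NE [P1→B gives 10>8]
(C,Q,X): not NE [P1→D gives 5>1; P3→Z gives 9>4]
(C,Q,Y): not NE [P3→Z gives 9>6]
(C,Q,Z): not NE [P2→P gives 6>4]
(D,P,X): not NE [P2→Q gives 1>0]
(D,P,Y): not NE [P3→X gives 9>7]
(D,P,Z): not NE [P1→B gives 10>5; P3→X gives 9>7]
(D,Q,X): not NE [P3→Y gives 9>3]
(D,Q,Y): not NE [P1→C gives 5>4; P2→P gives 5>3]
(D,Q,Z): not NE [P1→C gives 9>5; P2→P gives 9>7; P3→Y gives 9>6]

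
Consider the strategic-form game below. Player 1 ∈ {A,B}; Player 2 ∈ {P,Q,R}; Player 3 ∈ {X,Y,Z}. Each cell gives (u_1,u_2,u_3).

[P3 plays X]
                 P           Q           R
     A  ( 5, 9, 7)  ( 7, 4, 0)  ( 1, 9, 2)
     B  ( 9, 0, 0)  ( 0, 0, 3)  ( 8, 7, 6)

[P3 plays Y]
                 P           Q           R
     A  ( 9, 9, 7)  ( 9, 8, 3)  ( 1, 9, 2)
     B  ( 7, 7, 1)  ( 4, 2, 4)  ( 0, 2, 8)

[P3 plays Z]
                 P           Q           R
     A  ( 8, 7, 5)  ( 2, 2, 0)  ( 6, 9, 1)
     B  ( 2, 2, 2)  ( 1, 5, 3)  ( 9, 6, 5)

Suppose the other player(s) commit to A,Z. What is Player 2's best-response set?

P2 best: {R}

u_2(P vs A,Z) = 7
u_2(Q vs A,Z) = 2
u_2(R vs A,Z) = 9
max payoff 9 at {R}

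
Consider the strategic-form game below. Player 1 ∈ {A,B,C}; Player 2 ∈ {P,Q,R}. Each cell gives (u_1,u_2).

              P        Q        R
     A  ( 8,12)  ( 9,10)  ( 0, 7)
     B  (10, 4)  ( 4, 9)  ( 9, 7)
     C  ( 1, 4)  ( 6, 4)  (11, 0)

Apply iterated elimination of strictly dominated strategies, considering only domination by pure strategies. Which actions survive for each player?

IESDS → P1:{A,B} P2:{P,Q}

P2 drop R (Q beats it: A:10>7 B:9>7 C:4>0)
P1 drop C (A beats it: P:8>1 Q:9>6)
P1→{A,B} P2→{P,Q}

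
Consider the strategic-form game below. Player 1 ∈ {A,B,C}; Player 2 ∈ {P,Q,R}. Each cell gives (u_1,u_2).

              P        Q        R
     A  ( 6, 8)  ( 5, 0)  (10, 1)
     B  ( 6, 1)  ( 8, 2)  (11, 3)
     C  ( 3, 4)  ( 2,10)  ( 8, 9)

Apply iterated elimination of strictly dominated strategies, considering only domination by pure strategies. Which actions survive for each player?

IESDS → P1:{A,B} P2:{P,R}

P1 drop C (A beats it: P:6>3 Q:5>2 R:10>8)
P2 drop Q (R beats it: A:1>0 B:3>2)
P1→{A,B} P2→{P,R}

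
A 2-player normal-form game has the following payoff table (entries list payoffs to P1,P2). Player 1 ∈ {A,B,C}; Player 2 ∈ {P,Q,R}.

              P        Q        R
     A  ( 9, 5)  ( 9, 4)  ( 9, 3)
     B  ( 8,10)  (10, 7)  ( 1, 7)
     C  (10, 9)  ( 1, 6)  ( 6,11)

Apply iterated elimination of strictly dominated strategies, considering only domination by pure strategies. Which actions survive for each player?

P2 drop Q (P beats it: A:5>4 B:10>7 C:9>6)
P1 drop B (A beats it: P:9>8 R:9>1)
P1→{A,C} P2→{P,R}

IESDS → P1:{A,C} P2:{P,R}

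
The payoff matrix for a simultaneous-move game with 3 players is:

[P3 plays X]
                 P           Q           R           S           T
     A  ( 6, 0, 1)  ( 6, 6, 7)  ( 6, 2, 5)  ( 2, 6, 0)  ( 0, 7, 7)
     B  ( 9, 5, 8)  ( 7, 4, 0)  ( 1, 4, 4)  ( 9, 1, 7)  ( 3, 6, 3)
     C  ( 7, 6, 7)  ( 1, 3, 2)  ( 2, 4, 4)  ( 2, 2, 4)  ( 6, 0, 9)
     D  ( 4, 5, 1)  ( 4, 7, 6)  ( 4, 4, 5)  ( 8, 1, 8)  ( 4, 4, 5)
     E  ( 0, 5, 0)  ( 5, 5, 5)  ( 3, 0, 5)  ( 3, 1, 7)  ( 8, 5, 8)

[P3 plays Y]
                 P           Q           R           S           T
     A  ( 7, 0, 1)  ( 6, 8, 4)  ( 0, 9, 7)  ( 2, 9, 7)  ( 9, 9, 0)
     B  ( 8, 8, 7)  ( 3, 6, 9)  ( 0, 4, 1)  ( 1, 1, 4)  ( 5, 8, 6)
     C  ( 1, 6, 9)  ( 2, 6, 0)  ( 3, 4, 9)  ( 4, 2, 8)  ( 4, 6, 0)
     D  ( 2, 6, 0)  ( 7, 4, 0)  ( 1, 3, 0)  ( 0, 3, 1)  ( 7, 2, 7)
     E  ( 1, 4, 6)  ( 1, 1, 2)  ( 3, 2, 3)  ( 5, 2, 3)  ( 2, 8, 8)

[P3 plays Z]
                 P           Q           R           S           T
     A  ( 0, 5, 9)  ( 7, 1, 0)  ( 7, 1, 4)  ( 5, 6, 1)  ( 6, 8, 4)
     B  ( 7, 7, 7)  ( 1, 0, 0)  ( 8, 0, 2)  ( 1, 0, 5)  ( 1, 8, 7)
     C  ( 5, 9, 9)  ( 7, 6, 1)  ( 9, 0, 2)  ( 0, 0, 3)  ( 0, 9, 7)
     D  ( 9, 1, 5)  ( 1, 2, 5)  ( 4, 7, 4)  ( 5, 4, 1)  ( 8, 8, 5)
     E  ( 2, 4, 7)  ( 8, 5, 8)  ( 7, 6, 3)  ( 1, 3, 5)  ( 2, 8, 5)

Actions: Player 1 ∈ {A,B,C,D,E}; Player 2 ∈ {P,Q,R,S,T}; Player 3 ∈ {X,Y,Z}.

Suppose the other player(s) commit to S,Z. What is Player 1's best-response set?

BR_1 = {A,D}

u_1(A vs S,Z) = 5
u_1(B vs S,Z) = 1
u_1(C vs S,Z) = 0
u_1(D vs S,Z) = 5
u_1(E vs S,Z) = 1
max payoff 5 at {A,D}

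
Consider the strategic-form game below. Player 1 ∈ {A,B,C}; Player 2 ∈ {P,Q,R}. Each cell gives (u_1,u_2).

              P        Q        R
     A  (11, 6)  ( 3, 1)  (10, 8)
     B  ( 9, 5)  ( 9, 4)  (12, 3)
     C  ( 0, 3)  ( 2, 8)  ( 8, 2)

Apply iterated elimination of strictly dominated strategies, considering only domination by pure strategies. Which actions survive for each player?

Remaining: P1:{A,B} P2:{P,R}

P1 drop C (A beats it: P:11>0 Q:3>2 R:10>8)
P2 drop Q (P beats it: A:6>1 B:5>4)
P1→{A,B} P2→{P,R}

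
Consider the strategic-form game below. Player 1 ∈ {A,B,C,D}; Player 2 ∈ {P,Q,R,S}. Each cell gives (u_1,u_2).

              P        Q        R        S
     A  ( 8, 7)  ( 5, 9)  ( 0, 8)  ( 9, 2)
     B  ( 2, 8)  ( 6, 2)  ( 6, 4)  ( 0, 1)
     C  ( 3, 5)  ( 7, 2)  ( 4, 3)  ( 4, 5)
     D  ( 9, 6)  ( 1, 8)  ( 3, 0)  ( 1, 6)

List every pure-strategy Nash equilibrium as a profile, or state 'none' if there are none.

Equilibria: none

(A,P): not NE [P1→D gives 9>8; P2→Q gives 9>7]
(A,Q): not NE [P1→C gives 7>5]
(A,R): not NE [P1→B gives 6>0; P2→Q gives 9>8]
(A,S): not NE [P2→Q gives 9>2]
(B,P): not NE [P1→D gives 9>2]
(B,Q): not NE [P1→C gives 7>6; P2→P gives 8>2]
(B,R): not NE [P2→P gives 8>4]
(B,S): not NE [P1→A gives 9>0; P2→P gives 8>1]
(C,P): not NE [P1→D gives 9>3]
(C,Q): not NE [P2→S gives 5>2]
(C,R): not NE [P1→B gives 6>4; P2→S gives 5>3]
(C,S): not NE [P1→A gives 9>4]
(D,P): not NE [P2→Q gives 8>6]
(D,Q): not NE [P1→C gives 7>1]
(D,R): not NE [P1→B gives 6>3; P2→Q gives 8>0]
(D,S): not NE [P1→A gives 9>1; P2→Q gives 8>6]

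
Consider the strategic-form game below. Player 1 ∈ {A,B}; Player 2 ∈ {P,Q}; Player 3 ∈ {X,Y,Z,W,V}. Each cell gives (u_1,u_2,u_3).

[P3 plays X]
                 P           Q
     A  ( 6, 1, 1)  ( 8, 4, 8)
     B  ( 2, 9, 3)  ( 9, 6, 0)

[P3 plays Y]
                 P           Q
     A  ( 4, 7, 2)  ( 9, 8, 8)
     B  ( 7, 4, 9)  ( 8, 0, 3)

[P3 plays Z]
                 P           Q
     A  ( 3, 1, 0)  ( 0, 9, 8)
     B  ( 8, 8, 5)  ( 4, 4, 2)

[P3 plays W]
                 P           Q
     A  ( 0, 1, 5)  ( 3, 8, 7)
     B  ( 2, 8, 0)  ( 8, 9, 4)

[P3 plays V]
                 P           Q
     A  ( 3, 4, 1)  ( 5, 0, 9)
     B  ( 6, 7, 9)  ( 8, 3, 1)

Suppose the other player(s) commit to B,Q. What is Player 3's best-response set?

u_3(X vs B,Q) = 0
u_3(Y vs B,Q) = 3
u_3(Z vs B,Q) = 2
u_3(W vs B,Q) = 4
u_3(V vs B,Q) = 1
max payoff 4 at {W}

P3 best: {W}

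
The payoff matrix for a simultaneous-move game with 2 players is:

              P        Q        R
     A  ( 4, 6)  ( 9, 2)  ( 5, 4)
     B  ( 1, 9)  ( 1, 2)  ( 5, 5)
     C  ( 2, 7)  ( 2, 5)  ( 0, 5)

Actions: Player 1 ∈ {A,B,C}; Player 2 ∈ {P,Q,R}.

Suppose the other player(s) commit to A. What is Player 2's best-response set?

u_2(P vs A) = 6
u_2(Q vs A) = 2
u_2(R vs A) = 4
max payoff 6 at {P}

argmax u_2 = {P}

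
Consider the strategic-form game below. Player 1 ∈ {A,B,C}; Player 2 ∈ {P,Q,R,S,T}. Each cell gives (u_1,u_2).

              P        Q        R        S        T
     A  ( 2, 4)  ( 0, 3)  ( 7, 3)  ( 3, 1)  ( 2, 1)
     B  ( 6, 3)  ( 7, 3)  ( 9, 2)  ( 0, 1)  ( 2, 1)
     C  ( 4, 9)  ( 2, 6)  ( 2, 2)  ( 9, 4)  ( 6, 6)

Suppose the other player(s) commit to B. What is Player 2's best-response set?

argmax u_2 = {P,Q}

u_2(P vs B) = 3
u_2(Q vs B) = 3
u_2(R vs B) = 2
u_2(S vs B) = 1
u_2(T vs B) = 1
max payoff 3 at {P,Q}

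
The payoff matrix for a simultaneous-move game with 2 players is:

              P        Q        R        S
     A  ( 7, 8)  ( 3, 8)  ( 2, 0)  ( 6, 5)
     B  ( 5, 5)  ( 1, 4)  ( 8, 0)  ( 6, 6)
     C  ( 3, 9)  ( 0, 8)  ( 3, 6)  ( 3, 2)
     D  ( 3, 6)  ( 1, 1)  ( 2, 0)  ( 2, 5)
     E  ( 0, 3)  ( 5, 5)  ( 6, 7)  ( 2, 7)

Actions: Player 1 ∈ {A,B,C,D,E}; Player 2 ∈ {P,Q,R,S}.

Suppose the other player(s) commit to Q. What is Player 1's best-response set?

u_1(A vs Q) = 3
u_1(B vs Q) = 1
u_1(C vs Q) = 0
u_1(D vs Q) = 1
u_1(E vs Q) = 5
max payoff 5 at {E}

BR_1 = {E}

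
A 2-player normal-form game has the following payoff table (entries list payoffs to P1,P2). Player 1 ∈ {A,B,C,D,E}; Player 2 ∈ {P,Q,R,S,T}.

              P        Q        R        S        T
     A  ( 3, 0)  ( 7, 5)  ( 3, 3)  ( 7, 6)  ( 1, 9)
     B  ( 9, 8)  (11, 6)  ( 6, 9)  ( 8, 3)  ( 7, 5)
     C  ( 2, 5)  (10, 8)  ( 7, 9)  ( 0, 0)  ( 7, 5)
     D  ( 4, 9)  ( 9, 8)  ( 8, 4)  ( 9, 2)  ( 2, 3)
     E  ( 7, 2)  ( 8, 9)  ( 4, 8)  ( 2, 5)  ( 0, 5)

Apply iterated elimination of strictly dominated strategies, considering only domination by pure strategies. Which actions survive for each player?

Survivors P1:{B,C,D} P2:{P,Q,R}

P1 drop A (B beats it: P:9>3 Q:11>7 R:6>3 S:8>7 T:7>1)
P1 drop E (B beats it: P:9>7 Q:11>8 R:6>4 S:8>2 T:7>0)
P2 drop S (P beats it: B:8>3 C:5>0 D:9>2)
P2 drop T (Q beats it: B:6>5 C:8>5 D:8>3)
P1→{B,C,D} P2→{P,Q,R}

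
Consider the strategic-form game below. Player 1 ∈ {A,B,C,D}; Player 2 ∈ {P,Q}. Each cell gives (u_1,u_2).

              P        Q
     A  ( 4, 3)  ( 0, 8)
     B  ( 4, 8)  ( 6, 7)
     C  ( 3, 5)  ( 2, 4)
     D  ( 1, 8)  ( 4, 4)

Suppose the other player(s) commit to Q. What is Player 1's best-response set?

u_1(A vs Q) = 0
u_1(B vs Q) = 6
u_1(C vs Q) = 2
u_1(D vs Q) = 4
max payoff 6 at {B}

P1 best: {B}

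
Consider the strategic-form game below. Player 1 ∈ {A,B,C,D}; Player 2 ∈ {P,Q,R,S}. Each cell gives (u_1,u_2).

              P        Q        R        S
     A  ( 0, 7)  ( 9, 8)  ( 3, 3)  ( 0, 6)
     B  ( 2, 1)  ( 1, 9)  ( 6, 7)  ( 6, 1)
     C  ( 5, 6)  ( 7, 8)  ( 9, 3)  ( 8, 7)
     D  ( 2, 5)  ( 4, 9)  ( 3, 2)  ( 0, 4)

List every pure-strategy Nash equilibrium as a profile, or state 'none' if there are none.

NE set: (A,Q)

(A,P): not NE [P1→C gives 5>0; P2→Q gives 8>7]
(A,Q): NE
(A,R): not NE [P1→C gives 9>3; P2→Q gives 8>3]
(A,S): not NE [P1→C gives 8>0; P2→Q gives 8>6]
(B,P): not NE [P1→C gives 5>2; P2→Q gives 9>1]
(B,Q): not NE [P1→A gives 9>1]
(B,R): not NE [P1→C gives 9>6; P2→Q gives 9>7]
(B,S): not NE [P1→C gives 8>6; P2→Q gives 9>1]
(C,P): not NE [P2→Q gives 8>6]
(C,Q): not NE [P1→A gives 9>7]
(C,R): not NE [P2→Q gives 8>3]
(C,S): not NE [P2→Q gives 8>7]
(D,P): not NE [P1→C gives 5>2; P2→Q gives 9>5]
(D,Q): not NE [P1→A gives 9>4]
(D,R): not NE [P1→C gives 9>3; P2→Q gives 9>2]
(D,S): not NE [P1→C gives 8>0; P2→Q gives 9>4]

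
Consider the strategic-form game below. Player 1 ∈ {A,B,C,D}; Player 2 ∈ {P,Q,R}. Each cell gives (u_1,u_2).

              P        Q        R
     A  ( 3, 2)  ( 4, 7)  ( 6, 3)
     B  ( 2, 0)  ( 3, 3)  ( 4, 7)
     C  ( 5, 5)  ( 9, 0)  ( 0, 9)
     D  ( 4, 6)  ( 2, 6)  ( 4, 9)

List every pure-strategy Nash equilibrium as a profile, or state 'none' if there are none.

Equilibria: none

(A,P): not NE [P1→C gives 5>3; P2→Q gives 7>2]
(A,Q): not NE [P1→C gives 9>4]
(A,R): not NE [P2→Q gives 7>3]
(B,P): not NE [P1→C gives 5>2; P2→R gives 7>0]
(B,Q): not NE [P1→C gives 9>3; P2→R gives 7>3]
(B,R): not NE [P1→A gives 6>4]
(C,P): not NE [P2→R gives 9>5]
(C,Q): not NE [P2→R gives 9>0]
(C,R): not NE [P1→A gives 6>0]
(D,P): not NE [P1→C gives 5>4; P2→R gives 9>6]
(D,Q): not NE [P1→C gives 9>2; P2→R gives 9>6]
(D,R): not NE [P1→A gives 6>4]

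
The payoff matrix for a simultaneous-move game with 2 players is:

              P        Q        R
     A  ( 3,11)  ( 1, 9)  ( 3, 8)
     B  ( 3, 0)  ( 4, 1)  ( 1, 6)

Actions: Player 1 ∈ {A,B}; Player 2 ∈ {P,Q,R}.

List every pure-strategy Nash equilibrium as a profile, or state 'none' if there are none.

(A,P): NE
(A,Q): not NE [P1→B gives 4>1; P2→P gives 11>9]
(A,R): not NE [P2→P gives 11>8]
(B,P): not NE [P2→R gives 6>0]
(B,Q): not NE [P2→R gives 6>1]
(B,R): not NE [P1→A gives 3>1]

NE set: (A,P)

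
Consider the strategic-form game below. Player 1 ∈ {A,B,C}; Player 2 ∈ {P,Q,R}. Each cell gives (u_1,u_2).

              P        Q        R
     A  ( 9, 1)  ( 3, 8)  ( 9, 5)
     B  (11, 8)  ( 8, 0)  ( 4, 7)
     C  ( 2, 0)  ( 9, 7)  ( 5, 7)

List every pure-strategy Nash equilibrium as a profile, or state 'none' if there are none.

Nash profiles: (B,P), (C,Q)

(A,P): not NE [P1→B gives 11>9; P2→Q gives 8>1]
(A,Q): not NE [P1→C gives 9>3]
(A,R): not NE [P2→Q gives 8>5]
(B,P): NE
(B,Q): not NE [P1→C gives 9>8; P2→P gives 8>0]
(B,R): not NE [P1→A gives 9>4; P2→P gives 8>7]
(C,P): not NE [P1→B gives 11>2; P2→R gives 7>0]
(C,Q): NE
(C,R): not NE [P1→A gives 9>5]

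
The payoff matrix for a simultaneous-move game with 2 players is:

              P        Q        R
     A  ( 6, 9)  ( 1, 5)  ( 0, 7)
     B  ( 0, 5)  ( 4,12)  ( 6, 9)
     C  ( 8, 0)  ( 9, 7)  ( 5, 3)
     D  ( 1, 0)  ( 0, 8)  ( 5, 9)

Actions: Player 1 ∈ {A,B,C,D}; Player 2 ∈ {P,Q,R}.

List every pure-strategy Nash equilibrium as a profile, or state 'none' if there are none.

NE set: (C,Q)

(A,P): not NE [P1→C gives 8>6]
(A,Q): not NE [P1→C gives 9>1; P2→P gives 9>5]
(A,R): not NE [P1→B gives 6>0; P2→P gives 9>7]
(B,P): not NE [P1→C gives 8>0; P2→Q gives 12>5]
(B,Q): not NE [P1→C gives 9>4]
(B,R): not NE [P2→Q gives 12>9]
(C,P): not NE [P2→Q gives 7>0]
(C,Q): NE
(C,R): not NE [P1→B gives 6>5; P2→Q gives 7>3]
(D,P): not NE [P1→C gives 8>1; P2→R gives 9>0]
(D,Q): not NE [P1→C gives 9>0; P2→R gives 9>8]
(D,R): not NE [P1→B gives 6>5]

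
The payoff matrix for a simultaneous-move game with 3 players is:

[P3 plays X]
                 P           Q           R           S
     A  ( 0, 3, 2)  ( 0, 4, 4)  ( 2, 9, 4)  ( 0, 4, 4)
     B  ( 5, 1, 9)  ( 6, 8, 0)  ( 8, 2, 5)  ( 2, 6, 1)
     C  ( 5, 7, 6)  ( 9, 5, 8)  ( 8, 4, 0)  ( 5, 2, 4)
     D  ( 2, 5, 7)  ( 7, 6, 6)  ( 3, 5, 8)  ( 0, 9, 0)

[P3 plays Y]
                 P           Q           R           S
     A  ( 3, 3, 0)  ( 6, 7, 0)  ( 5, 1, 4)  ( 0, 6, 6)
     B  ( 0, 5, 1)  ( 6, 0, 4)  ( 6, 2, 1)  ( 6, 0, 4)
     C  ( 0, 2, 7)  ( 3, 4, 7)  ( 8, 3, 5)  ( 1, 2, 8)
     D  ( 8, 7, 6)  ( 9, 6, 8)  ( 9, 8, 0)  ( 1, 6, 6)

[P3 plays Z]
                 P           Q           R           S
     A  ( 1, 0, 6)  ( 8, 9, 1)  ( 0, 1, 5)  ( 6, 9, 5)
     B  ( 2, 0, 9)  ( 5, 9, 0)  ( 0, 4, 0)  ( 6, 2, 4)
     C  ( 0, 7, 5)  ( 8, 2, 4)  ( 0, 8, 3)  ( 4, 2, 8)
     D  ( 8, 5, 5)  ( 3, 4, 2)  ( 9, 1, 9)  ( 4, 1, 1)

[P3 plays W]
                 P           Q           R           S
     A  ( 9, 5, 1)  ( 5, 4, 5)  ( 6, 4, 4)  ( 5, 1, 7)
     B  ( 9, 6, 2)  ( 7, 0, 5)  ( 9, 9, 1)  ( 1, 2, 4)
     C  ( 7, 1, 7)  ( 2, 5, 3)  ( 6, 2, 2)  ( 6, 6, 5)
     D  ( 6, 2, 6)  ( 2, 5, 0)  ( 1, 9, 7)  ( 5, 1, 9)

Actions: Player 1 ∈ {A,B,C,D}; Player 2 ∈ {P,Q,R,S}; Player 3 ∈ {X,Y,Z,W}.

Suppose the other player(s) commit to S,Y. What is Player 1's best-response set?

u_1(A vs S,Y) = 0
u_1(B vs S,Y) = 6
u_1(C vs S,Y) = 1
u_1(D vs S,Y) = 1
max payoff 6 at {B}

P1 best: {B}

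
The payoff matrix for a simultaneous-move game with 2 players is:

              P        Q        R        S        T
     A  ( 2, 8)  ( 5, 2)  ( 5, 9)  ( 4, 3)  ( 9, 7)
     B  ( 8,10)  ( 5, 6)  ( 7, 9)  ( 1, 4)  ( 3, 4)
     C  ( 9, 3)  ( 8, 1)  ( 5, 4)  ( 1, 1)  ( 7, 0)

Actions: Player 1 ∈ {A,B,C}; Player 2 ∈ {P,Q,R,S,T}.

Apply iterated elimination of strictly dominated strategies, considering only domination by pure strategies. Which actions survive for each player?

Remaining: P1:{B,C} P2:{P,R}

P2 drop Q (P beats it: A:8>2 B:10>6 C:3>1)
P2 drop S (P beats it: A:8>3 B:10>4 C:3>1)
P2 drop T (P beats it: A:8>7 B:10>4 C:3>0)
P1 drop A (B beats it: P:8>2 R:7>5)
P1→{B,C} P2→{P,R}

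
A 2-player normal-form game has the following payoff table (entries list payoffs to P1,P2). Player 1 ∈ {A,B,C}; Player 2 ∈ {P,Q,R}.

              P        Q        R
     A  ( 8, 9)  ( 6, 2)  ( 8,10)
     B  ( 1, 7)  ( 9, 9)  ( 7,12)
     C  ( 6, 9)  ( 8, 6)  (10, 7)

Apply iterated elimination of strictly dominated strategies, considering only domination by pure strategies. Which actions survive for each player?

P2 drop Q (R beats it: A:10>2 B:12>9 C:7>6)
P1 drop B (A beats it: P:8>1 R:8>7)
P1→{A,C} P2→{P,R}

IESDS → P1:{A,C} P2:{P,R}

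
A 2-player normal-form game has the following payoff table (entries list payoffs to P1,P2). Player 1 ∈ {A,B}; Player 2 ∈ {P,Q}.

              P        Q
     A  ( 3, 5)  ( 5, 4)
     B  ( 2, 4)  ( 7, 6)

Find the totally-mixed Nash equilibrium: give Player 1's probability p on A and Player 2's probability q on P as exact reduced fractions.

P1 indiff ⇒ q·3+(1-q)·5 = q·2+(1-q)·7 ⇒ q(1) = (1-q)(2) ⇒ q = 2/3
P2 indiff ⇒ p·5+(1-p)·4 = p·4+(1-p)·6 ⇒ p(1) = (1-p)(2) ⇒ p = 2/3

p=2/3, q=2/3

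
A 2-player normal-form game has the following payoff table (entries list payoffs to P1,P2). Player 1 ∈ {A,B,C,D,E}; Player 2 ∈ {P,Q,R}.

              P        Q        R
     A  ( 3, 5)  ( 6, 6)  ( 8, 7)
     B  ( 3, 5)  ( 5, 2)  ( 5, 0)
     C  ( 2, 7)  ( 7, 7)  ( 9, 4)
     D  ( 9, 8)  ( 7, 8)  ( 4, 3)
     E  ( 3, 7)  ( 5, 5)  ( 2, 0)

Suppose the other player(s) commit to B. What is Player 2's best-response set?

argmax u_2 = {P}

u_2(P vs B) = 5
u_2(Q vs B) = 2
u_2(R vs B) = 0
max payoff 5 at {P}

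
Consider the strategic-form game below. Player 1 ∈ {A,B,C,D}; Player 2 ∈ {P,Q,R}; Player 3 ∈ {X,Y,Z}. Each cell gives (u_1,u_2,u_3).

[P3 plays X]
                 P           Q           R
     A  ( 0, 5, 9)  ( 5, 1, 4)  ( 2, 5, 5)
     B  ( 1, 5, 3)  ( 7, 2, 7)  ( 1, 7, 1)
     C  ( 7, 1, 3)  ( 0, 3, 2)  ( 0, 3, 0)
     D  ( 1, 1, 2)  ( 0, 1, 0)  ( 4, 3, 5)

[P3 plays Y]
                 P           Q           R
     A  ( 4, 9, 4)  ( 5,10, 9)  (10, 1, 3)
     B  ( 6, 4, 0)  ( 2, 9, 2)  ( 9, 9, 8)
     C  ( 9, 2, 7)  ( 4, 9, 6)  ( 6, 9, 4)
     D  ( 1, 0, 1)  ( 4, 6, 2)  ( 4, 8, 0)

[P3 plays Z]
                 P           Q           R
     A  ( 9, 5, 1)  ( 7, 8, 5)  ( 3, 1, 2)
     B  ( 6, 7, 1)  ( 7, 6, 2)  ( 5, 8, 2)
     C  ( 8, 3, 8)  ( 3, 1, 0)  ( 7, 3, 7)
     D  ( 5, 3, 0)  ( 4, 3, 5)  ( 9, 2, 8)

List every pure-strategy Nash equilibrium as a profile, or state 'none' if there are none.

(A,P,X): not NE [P1→C gives 7>0]
(A,P,Y): not NE [P1→C gives 9>4; P2→Q gives 10>9; P3→X gives 9>4]
(A,P,Z): not NE [P2→Q gives 8>5; P3→X gives 9>1]
(A,Q,X): not NE [P1→B gives 7>5; P2→R gives 5>1; P3→Y gives 9>4]
(A,Q,Y): NE
(A,Q,Z): not NE [P3→Y gives 9>5]
(A,R,X): not NE [P1→D gives 4>2]
(A,R,Y): not NE [P2→Q gives 10>1; P3→X gives 5>3]
(A,R,Z): not NE [P1→D gives 9>3; P2→Q gives 8>1; P3→X gives 5>2]
(B,P,X): not NE [P1→C gives 7>1; P2→R gives 7>5]
(B,P,Y): not NE [P1→C gives 9>6; P2→R gives 9>4; P3→X gives 3>0]
(B,P,Z): not NE [P1→A gives 9>6; P2→R gives 8>7; P3→X gives 3>1]
(B,Q,X): not NE [P2→R gives 7>2]
(B,Q,Y): not NE [P1→A gives 5>2; P3→X gives 7>2]
(B,Q,Z): not NE [P2→R gives 8>6; P3→X gives 7>2]
(B,R,X): not NE [P1→D gives 4>1; P3→Y gives 8>1]
(B,R,Y): not NE [P1→A gives 10>9]
(B,R,Z): not NE [P1→D gives 9>5; P3→Y gives 8>2]
(C,P,X): not NE [P2→R gives 3>1; P3→Z gives 8>3]
(C,P,Y): not NE [P2→R gives 9>2; P3→Z gives 8>7]
(C,P,Z): not NE [P1→A gives 9>8]
(C,Q,X): not NE [P1→B gives 7>0; P3→Y gives 6>2]
(C,Q,Y): not NE [P1→A gives 5>4]
(C,Q,Z): not NE [P1→B gives 7>3; P2→R gives 3>1; P3→Y gives 6>0]
(C,R,X): not NE [P1→D gives 4>0; P3→Z gives 7>0]
(C,R,Y): not NE [P1→A gives 10>6; P3→Z gives 7>4]
(C,R,Z): not NE [P1→D gives 9>7]
(D,P,X): not NE [P1→C gives 7>1; P2→R gives 3>1]
(D,P,Y): not NE [P1→C gives 9>1; P2→R gives 8>0; P3→X gives 2>1]
(D,P,Z): not NE [P1→A gives 9>5; P3→X gives 2>0]
(D,Q,X): not NE [P1→B gives 7>0; P2→R gives 3>1; P3→Z gives 5>0]
(D,Q,Y): not NE [P1→A gives 5>4; P2→R gives 8>6; P3→Z gives 5>2]
(D,Q,Z): not NE [P1→B gives 7>4]
(D,R,X): not NE [P3→Z gives 8>5]
(D,R,Y): not NE [P1→A gives 10>4; P3→Z gives 8>0]
(D,R,Z): not NE [P2→Q gives 3>2]

Nash profiles: (A,Q,Y)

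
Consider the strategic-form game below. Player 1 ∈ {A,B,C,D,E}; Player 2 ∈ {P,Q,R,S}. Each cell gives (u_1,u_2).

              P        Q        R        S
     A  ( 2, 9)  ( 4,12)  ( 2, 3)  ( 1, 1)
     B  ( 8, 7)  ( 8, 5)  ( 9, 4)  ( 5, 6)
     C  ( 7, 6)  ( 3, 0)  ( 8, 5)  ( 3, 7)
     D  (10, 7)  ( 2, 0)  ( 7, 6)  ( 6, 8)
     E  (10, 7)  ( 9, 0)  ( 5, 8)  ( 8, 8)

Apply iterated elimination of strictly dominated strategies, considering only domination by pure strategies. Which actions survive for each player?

P1 drop A (B beats it: P:8>2 Q:8>4 R:9>2 S:5>1)
P1 drop C (B beats it: P:8>7 Q:8>3 R:9>8 S:5>3)
P2 drop Q (P beats it: B:7>5 D:7>0 E:7>0)
P1→{B,D,E} P2→{P,R,S}

Remaining: P1:{B,D,E} P2:{P,R,S}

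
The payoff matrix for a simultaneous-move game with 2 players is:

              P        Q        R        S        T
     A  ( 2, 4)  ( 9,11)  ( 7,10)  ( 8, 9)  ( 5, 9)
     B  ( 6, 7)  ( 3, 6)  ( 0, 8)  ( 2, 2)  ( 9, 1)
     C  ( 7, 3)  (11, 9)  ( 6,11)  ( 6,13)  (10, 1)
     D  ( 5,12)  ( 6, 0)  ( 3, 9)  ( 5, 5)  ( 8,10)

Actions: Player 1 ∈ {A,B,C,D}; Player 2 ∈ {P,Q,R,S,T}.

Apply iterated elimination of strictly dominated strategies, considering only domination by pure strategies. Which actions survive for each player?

Remaining: P1:{A,C} P2:{Q,R,S}

P1 drop B (C beats it: P:7>6 Q:11>3 R:6>0 S:6>2 T:10>9)
P1 drop D (C beats it: P:7>5 Q:11>6 R:6>3 S:6>5 T:10>8)
P2 drop P (Q beats it: A:11>4 C:9>3)
P2 drop T (Q beats it: A:11>9 C:9>1)
P1→{A,C} P2→{Q,R,S}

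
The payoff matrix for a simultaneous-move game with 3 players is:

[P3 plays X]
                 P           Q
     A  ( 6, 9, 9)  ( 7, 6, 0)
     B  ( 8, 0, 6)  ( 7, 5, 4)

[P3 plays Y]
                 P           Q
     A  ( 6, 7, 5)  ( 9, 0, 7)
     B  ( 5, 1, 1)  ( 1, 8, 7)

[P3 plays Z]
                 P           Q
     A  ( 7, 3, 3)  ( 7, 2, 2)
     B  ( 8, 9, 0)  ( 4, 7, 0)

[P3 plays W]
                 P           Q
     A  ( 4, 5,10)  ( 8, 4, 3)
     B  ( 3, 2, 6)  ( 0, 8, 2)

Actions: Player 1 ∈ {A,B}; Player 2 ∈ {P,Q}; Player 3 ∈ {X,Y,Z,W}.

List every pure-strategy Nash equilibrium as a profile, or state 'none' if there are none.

(A,P,X): not NE [P1→B gives 8>6; P3→W gives 10>9]
(A,P,Y): not NE [P3→W gives 10>5]
(A,P,Z): not NE [P1→B gives 8>7; P3→W gives 10>3]
(A,P,W): NE
(A,Q,X): not NE [P2→P gives 9>6; P3→Y gives 7>0]
(A,Q,Y): not NE [P2→P gives 7>0]
(A,Q,Z): not NE [P2→P gives 3>2; P3→Y gives 7>2]
(A,Q,W): not NE [P2→P gives 5>4; P3→Y gives 7>3]
(B,P,X): not NE [P2→Q gives 5>0]
(B,P,Y): not NE [P1→A gives 6>5; P2→Q gives 8>1; P3→W gives 6>1]
(B,P,Z): not NE [P3→W gives 6>0]
(B,P,W): not NE [P1→A gives 4>3; P2→Q gives 8>2]
(B,Q,X): not NE [P3→Y gives 7>4]
(B,Q,Y): not NE [P1→A gives 9>1]
(B,Q,Z): not NE [P1→A gives 7>4; P2→P gives 9>7; P3→Y gives 7>0]
(B,Q,W): not NE [P1→A gives 8>0; P3→Y gives 7>2]

NE set: (A,P,W)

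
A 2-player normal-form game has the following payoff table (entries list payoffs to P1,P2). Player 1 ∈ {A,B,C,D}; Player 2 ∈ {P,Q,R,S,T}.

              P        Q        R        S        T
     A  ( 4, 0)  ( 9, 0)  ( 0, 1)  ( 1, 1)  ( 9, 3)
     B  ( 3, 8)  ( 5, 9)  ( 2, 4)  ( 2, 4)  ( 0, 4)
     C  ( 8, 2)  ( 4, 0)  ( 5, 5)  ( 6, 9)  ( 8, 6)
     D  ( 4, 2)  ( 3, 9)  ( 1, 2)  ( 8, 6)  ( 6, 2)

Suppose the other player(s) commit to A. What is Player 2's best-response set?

BR_2 = {T}

u_2(P vs A) = 0
u_2(Q vs A) = 0
u_2(R vs A) = 1
u_2(S vs A) = 1
u_2(T vs A) = 3
max payoff 3 at {T}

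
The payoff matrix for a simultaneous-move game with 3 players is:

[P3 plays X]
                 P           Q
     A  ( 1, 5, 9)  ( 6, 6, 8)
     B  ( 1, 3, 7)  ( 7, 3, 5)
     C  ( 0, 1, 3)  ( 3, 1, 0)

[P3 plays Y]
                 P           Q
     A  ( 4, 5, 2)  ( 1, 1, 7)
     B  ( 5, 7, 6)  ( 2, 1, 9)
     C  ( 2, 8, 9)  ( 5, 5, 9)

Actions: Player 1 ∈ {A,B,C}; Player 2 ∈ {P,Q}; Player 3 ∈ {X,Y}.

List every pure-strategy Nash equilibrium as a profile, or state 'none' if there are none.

NE set: (B,P,X)

(A,P,X): not NE [P2→Q gives 6>5]
(A,P,Y): not NE [P1→B gives 5>4; P3→X gives 9>2]
(A,Q,X): not NE [P1→B gives 7>6]
(A,Q,Y): not NE [P1→C gives 5>1; P2→P gives 5>1; P3→X gives 8>7]
(B,P,X): NE
(B,P,Y): not NE [P3→X gives 7>6]
(B,Q,X): not NE [P3→Y gives 9>5]
(B,Q,Y): not NE [P1→C gives 5>2; P2→P gives 7>1]
(C,P,X): not NE [P1→B gives 1>0; P3→Y gives 9>3]
(C,P,Y): not NE [P1→B gives 5>2]
(C,Q,X): not NE [P1→B gives 7>3; P3→Y gives 9>0]
(C,Q,Y): not NE [P2→P gives 8>5]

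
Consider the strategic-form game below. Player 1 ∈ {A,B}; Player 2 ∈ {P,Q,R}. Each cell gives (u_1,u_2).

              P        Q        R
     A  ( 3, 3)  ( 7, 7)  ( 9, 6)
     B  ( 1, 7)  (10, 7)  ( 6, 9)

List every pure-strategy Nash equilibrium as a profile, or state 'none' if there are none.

PSNE: ∅

(A,P): not NE [P2→Q gives 7>3]
(A,Q): not NE [P1→B gives 10>7]
(A,R): not NE [P2→Q gives 7>6]
(B,P): not NE [P1→A gives 3>1; P2→R gives 9>7]
(B,Q): not NE [P2→R gives 9>7]
(B,R): not NE [P1→A gives 9>6]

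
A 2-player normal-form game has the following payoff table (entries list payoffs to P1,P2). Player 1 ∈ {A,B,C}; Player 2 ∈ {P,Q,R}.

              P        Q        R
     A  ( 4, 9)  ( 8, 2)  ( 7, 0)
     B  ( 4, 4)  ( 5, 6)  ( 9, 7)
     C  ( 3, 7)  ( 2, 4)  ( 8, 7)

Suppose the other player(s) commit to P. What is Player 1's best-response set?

argmax u_1 = {A,B}

u_1(A vs P) = 4
u_1(B vs P) = 4
u_1(C vs P) = 3
max payoff 4 at {A,B}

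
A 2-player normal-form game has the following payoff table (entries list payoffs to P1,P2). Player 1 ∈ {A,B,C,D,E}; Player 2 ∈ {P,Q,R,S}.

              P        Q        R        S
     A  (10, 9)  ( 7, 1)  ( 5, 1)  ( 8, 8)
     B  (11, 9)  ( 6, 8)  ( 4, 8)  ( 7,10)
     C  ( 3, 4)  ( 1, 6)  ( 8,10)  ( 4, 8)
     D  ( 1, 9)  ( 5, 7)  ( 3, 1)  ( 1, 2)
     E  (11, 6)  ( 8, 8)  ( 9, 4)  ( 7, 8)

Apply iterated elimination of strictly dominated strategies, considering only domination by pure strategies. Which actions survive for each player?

IESDS → P1:{A,B,E} P2:{P,Q,S}

P1 drop C (E beats it: P:11>3 Q:8>1 R:9>8 S:7>4)
P1 drop D (A beats it: P:10>1 Q:7>5 R:5>3 S:8>1)
P2 drop R (P beats it: A:9>1 B:9>8 E:6>4)
P1→{A,B,E} P2→{P,Q,S}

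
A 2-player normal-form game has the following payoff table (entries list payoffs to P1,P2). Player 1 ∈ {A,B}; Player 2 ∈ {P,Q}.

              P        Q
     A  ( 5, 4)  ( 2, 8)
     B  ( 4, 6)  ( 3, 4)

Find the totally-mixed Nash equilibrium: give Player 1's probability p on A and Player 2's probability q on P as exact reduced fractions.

(p,q) = (1/3, 1/2)

P1 indiff ⇒ q·5+(1-q)·2 = q·4+(1-q)·3 ⇒ q(1) = (1-q)(1) ⇒ q = 1/2
P2 indiff ⇒ p·4+(1-p)·6 = p·8+(1-p)·4 ⇒ p(-4) = (1-p)(-2) ⇒ p = 1/3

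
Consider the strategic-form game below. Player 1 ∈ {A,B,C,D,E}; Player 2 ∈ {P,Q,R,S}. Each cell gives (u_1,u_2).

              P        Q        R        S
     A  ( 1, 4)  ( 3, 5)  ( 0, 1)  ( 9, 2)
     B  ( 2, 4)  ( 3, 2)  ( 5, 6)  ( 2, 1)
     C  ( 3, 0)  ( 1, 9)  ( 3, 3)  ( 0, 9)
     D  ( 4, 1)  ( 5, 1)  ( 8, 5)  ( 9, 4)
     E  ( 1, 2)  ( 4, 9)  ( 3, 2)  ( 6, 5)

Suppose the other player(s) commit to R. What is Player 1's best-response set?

u_1(A vs R) = 0
u_1(B vs R) = 5
u_1(C vs R) = 3
u_1(D vs R) = 8
u_1(E vs R) = 3
max payoff 8 at {D}

P1 best: {D}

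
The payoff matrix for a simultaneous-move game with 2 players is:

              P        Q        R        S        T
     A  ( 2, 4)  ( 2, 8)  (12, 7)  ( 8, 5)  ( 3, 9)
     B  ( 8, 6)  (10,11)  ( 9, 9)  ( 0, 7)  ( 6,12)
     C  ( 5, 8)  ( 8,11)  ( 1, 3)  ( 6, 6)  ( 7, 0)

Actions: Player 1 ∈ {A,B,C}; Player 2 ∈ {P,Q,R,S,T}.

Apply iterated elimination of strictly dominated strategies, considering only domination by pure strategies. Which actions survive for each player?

IESDS → P1:{B,C} P2:{Q,T}

P2 drop P (Q beats it: A:8>4 B:11>6 C:11>8)
P2 drop R (Q beats it: A:8>7 B:11>9 C:11>3)
P2 drop S (Q beats it: A:8>5 B:11>7 C:11>6)
P1 drop A (B beats it: Q:10>2 T:6>3)
P1→{B,C} P2→{Q,T}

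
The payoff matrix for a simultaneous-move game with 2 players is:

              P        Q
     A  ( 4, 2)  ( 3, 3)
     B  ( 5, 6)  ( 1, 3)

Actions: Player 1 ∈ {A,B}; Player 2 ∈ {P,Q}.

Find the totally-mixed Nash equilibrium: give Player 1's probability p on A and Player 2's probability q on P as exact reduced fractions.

P1 mixes 3/4 on A; P2 mixes 2/3 on P

P1 indiff ⇒ q·4+(1-q)·3 = q·5+(1-q)·1 ⇒ q(-1) = (1-q)(-2) ⇒ q = 2/3
P2 indiff ⇒ p·2+(1-p)·6 = p·3+(1-p)·3 ⇒ p(-1) = (1-p)(-3) ⇒ p = 3/4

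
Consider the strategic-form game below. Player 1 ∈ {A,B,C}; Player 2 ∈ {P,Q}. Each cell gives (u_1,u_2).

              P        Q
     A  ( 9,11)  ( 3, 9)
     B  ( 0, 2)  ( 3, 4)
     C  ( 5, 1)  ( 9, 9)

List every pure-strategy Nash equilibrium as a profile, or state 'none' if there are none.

Nash profiles: (A,P), (C,Q)

(A,P): NE
(A,Q): not NE [P1→C gives 9>3; P2→P gives 11>9]
(B,P): not NE [P1→A gives 9>0; P2→Q gives 4>2]
(B,Q): not NE [P1→C gives 9>3]
(C,P): not NE [P1→A gives 9>5; P2→Q gives 9>1]
(C,Q): NE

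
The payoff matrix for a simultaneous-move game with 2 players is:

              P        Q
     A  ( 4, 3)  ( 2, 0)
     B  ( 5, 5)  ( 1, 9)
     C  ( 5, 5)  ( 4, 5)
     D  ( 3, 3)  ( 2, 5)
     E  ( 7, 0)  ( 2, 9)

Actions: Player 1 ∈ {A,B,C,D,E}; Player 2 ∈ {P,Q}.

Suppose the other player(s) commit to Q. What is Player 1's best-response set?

BR_1 = {C}

u_1(A vs Q) = 2
u_1(B vs Q) = 1
u_1(C vs Q) = 4
u_1(D vs Q) = 2
u_1(E vs Q) = 2
max payoff 4 at {C}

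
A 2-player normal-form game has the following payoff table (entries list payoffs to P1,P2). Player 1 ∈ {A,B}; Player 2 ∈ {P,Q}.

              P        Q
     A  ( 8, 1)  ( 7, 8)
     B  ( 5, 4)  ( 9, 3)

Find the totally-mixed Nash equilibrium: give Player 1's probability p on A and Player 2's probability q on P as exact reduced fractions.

P1 indiff ⇒ q·8+(1-q)·7 = q·5+(1-q)·9 ⇒ q(3) = (1-q)(2) ⇒ q = 2/5
P2 indiff ⇒ p·1+(1-p)·4 = p·8+(1-p)·3 ⇒ p(-7) = (1-p)(-1) ⇒ p = 1/8

P1 mixes 1/8 on A; P2 mixes 2/5 on P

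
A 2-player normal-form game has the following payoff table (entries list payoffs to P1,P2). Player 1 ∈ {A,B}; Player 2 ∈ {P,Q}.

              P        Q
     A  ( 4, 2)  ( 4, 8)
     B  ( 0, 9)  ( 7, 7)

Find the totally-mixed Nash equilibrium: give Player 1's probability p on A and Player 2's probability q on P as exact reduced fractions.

P1 indiff ⇒ q·4+(1-q)·4 = q·0+(1-q)·7 ⇒ q(4) = (1-q)(3) ⇒ q = 3/7
P2 indiff ⇒ p·2+(1-p)·9 = p·8+(1-p)·7 ⇒ p(-6) = (1-p)(-2) ⇒ p = 1/4

(p,q) = (1/4, 3/7)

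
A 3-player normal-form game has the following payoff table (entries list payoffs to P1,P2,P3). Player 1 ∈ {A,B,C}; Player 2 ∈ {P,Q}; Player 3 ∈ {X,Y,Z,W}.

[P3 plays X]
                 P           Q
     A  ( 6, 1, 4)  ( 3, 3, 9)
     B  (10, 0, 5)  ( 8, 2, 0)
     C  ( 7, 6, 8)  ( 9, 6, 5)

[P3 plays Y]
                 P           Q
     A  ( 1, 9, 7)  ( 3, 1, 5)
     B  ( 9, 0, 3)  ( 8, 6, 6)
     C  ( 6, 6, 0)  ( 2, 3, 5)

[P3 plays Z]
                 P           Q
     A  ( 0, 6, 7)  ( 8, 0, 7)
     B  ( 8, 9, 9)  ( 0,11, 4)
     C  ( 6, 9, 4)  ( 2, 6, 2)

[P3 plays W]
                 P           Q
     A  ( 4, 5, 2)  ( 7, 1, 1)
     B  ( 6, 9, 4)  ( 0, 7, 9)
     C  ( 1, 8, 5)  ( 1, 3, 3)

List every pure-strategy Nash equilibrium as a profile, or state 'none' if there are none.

Nash profiles: (C,Q,X)

(A,P,X): not NE [P1→B gives 10>6; P2→Q gives 3>1; P3→Z gives 7>4]
(A,P,Y): not NE [P1→B gives 9>1]
(A,P,Z): not NE [P1→B gives 8>0]
(A,P,W): not NE [P1→B gives 6>4; P3→Z gives 7>2]
(A,Q,X): not NE [P1→C gives 9>3]
(A,Q,Y): not NE [P1→B gives 8>3; P2→P gives 9>1; P3→X gives 9>5]
(A,Q,Z): not NE [P2→P gives 6>0; P3→X gives 9>7]
(A,Q,W): not NE [P2→P gives 5>1; P3→X gives 9>1]
(B,P,X): not NE [P2→Q gives 2>0; P3→Z gives 9>5]
(B,P,Y): not NE [P2→Q gives 6>0; P3→Z gives 9>3]
(B,P,Z): not NE [P2→Q gives 11>9]
(B,P,W): not NE [P3→Z gives 9>4]
(B,Q,X): not NE [P1→C gives 9>8; P3→W gives 9>0]
(B,Q,Y): not NE [P3→W gives 9>6]
(B,Q,Z): not NE [P1→A gives 8>0; P3→W gives 9>4]
(B,Q,W): not NE [P1→A gives 7>0; P2→P gives 9>7]
(C,P,X): not NE [P1→B gives 10>7]
(C,P,Y): not NE [P1→B gives 9>6; P3→X gives 8>0]
(C,P,Z): not NE [P1→B gives 8>6; P3→X gives 8>4]
(C,P,W): not NE [P1→B gives 6>1; P3→X gives 8>5]
(C,Q,X): NE
(C,Q,Y): not NE [P1→B gives 8>2; P2→P gives 6>3]
(C,Q,Z): not NE [P1→A gives 8>2; P2→P gives 9>6; P3→Y gives 5>2]
(C,Q,W): not NE [P1→A gives 7>1; P2→P gives 8>3; P3→Y gives 5>3]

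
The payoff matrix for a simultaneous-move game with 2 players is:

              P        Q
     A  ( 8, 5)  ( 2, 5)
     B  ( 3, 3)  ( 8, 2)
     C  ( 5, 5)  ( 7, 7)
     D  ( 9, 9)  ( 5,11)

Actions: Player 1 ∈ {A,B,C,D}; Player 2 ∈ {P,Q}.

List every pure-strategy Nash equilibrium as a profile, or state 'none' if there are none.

Equilibria: none

(A,P): not NE [P1→D gives 9>8]
(A,Q): not NE [P1→B gives 8>2]
(B,P): not NE [P1→D gives 9>3]
(B,Q): not NE [P2→P gives 3>2]
(C,P): not NE [P1→D gives 9>5; P2→Q gives 7>5]
(C,Q): not NE [P1→B gives 8>7]
(D,P): not NE [P2→Q gives 11>9]
(D,Q): not NE [P1→B gives 8>5]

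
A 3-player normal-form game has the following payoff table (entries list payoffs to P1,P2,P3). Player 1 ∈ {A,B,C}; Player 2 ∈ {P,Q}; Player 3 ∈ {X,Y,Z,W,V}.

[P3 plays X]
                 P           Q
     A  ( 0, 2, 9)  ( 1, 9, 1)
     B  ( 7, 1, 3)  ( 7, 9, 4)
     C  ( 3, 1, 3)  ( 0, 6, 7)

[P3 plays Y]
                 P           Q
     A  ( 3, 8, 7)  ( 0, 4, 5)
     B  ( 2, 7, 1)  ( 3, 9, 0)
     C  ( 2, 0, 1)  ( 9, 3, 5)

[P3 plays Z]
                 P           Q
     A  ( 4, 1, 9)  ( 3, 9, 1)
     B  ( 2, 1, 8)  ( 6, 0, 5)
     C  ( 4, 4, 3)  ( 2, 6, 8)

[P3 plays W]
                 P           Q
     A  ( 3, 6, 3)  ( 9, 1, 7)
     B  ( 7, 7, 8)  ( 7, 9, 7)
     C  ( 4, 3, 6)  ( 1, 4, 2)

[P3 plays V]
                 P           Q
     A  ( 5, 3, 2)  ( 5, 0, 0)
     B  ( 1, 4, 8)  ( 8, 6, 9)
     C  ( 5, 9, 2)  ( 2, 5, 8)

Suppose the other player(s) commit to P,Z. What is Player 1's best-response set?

P1 best: {A,C}

u_1(A vs P,Z) = 4
u_1(B vs P,Z) = 2
u_1(C vs P,Z) = 4
max payoff 4 at {A,C}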